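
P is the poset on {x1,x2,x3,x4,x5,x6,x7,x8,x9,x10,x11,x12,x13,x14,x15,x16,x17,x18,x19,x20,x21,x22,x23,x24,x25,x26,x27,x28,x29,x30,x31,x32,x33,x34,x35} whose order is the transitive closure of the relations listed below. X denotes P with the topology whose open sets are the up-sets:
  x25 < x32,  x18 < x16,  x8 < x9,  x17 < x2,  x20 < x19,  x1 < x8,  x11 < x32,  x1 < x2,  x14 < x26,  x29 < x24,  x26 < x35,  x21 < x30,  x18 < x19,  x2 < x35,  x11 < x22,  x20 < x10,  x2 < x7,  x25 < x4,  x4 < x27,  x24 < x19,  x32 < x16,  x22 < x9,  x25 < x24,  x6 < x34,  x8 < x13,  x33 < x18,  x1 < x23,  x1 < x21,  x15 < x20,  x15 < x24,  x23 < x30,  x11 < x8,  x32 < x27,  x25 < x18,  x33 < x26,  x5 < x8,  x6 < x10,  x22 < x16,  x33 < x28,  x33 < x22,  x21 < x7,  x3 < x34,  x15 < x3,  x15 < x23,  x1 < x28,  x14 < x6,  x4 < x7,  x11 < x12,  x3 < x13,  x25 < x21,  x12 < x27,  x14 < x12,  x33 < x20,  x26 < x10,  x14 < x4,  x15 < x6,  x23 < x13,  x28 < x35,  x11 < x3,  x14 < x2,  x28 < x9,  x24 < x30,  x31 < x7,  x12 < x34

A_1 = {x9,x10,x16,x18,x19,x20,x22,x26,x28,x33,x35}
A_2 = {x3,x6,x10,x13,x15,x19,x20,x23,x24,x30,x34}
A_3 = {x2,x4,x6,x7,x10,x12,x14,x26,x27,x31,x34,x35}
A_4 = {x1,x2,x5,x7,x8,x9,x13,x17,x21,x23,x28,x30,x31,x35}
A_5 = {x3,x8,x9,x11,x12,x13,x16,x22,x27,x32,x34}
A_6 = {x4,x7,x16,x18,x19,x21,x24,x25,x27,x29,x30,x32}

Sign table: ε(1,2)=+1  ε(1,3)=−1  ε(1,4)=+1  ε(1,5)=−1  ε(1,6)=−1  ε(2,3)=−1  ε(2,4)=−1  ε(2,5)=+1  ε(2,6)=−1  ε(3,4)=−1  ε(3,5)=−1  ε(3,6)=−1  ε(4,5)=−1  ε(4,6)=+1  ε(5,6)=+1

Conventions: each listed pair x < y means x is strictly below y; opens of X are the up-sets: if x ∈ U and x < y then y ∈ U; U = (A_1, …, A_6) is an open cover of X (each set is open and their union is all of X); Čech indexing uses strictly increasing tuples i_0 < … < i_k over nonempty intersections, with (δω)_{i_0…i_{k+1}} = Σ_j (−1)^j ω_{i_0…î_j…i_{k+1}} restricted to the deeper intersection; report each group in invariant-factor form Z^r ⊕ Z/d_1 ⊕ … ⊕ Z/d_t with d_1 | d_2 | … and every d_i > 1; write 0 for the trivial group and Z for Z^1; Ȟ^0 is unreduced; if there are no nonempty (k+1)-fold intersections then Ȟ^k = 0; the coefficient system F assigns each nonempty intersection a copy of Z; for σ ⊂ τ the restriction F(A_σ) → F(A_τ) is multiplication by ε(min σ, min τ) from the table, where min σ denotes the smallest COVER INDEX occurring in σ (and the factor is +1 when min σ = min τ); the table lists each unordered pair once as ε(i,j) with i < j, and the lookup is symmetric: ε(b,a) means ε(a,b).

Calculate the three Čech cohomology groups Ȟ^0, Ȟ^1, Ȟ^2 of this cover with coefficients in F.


Ȟ^0 ≅ 0, Ȟ^1 ≅ Z/2, Ȟ^2 ≅ Z

cover nerve:
  A12={x10,x19,x20} A13={x10,x26,x35} A14={x9,x28,x35} A15={x9,x16,x22} A16={x16,x18,x19} A23={x6,x10,x34} A24={x13,x23,x30} A25={x3,x13,x34} A26={x19,x24,x30} A34={x2,x7,x31,x35} A35={x12,x27,x34} A36={x4,x7,x27} A45={x8,x9,x13} A46={x7,x21,x30} A56={x16,x27,x32}
  A123={x10} A126={x19} A134={x35} A145={x9} A156={x16} A235={x34} A245={x13} A246={x30} A346={x7} A356={x27}
C dims 6,15,10; δ0: rk 6, SNF 1^5·2; δ1: rk 9, SNF 1^9
Ȟ^0: (6−6)−0=0 ⇒ 0
Ȟ^1: (15−9)−6=0 plus torsion [2] ⇒ Z/2
Ȟ^2: (10−0)−9=1 ⇒ Z


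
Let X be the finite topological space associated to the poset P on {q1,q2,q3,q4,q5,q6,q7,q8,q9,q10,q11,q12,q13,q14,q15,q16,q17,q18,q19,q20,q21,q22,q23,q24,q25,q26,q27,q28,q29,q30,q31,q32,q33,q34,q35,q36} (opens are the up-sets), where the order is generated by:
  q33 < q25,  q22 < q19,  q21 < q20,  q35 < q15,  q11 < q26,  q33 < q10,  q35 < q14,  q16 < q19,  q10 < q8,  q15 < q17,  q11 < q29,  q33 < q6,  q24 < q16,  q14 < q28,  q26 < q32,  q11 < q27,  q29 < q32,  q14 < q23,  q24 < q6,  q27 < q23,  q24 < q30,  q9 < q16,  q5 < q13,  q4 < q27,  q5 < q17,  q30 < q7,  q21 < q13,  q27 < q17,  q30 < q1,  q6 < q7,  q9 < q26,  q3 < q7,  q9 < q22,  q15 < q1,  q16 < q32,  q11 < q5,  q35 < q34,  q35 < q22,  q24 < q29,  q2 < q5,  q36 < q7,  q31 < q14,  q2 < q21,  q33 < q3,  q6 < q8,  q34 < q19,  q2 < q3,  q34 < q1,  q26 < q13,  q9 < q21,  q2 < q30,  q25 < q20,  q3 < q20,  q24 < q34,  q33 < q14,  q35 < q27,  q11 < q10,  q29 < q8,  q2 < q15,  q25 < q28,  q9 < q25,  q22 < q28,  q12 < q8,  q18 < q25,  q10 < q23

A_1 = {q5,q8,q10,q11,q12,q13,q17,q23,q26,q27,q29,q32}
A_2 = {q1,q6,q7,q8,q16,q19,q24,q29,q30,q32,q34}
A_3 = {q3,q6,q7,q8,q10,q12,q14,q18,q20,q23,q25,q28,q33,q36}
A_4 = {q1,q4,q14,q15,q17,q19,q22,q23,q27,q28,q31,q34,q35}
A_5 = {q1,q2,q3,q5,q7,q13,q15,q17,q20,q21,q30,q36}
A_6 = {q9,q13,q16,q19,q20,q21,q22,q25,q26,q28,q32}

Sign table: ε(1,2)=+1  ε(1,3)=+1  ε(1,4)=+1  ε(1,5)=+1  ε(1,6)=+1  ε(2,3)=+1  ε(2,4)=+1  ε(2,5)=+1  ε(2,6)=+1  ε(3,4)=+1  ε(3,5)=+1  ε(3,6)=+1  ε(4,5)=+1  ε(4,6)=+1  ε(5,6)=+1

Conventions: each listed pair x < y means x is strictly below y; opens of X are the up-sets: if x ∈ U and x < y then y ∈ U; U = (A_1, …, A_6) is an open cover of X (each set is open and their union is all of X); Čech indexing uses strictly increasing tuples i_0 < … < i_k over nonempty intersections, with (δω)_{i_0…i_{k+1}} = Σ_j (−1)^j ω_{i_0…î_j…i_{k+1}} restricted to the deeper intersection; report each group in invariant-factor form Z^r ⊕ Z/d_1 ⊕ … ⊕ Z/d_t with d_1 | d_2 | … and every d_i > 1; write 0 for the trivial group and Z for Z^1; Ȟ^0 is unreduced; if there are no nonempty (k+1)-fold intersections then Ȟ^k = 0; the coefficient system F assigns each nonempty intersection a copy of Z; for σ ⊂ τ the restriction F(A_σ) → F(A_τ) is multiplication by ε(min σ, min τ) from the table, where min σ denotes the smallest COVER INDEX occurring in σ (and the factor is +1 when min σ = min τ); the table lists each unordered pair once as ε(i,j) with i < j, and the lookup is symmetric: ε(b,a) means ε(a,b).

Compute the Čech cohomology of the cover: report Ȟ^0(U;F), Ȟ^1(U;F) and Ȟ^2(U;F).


Ȟ^0 = Z, Ȟ^1 = 0 and Ȟ^2 = Z/2

nonempty intersections:
  A12={q8,q29,q32} A13={q8,q10,q12,q23} A14={q17,q23,q27} A15={q5,q13,q17} A16={q13,q26,q32} A23={q6,q7,q8} A24={q1,q19,q34} A25={q1,q7,q30} A26={q16,q19,q32} A34={q14,q23,q28} A35={q3,q7,q20,q36} A36={q20,q25,q28} A45={q1,q15,q17} A46={q19,q22,q28} A56={q13,q20,q21}
  A123={q8} A126={q32} A134={q23} A145={q17} A156={q13} A235={q7} A245={q1} A246={q19} A346={q28} A356={q20}
C dims 6,15,10; δ0: rk 5, SNF 1^5; δ1: rk 10, SNF 1^9·2
Ȟ^0: (6−5)−0=1 ⇒ Z
Ȟ^1: (15−10)−5=0 ⇒ 0
Ȟ^2: (10−0)−10=0 plus torsion [2] ⇒ Z/2


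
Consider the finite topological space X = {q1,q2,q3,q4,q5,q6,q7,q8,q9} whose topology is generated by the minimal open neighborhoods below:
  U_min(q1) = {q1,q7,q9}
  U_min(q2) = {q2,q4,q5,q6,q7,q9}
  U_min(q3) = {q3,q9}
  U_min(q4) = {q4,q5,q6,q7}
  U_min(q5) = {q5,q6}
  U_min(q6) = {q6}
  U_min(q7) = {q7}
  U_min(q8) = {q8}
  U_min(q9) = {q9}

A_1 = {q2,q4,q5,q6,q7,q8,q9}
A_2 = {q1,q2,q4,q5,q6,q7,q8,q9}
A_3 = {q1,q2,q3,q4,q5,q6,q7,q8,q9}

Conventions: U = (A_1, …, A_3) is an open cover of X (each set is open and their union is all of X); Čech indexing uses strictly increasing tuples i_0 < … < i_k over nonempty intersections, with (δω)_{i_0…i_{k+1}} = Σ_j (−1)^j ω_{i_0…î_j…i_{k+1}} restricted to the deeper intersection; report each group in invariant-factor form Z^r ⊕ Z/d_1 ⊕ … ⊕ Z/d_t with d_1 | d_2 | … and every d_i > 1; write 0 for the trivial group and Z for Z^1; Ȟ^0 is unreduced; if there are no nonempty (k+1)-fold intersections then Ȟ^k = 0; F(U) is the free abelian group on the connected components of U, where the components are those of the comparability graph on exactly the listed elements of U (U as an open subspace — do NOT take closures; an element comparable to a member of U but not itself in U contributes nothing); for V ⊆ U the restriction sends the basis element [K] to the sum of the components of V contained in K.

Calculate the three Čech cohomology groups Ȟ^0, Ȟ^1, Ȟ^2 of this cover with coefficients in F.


nerve simplices:
  A12={q2,q4,q5,q6,q7,q8,q9} A13={q2,q4,q5,q6,q7,q8,q9} A23={q1,q2,q4,q5,q6,q7,q8,q9}
  A123={q2,q4,q5,q6,q7,q8,q9}
components per intersection:
  A1: {q2,q4,q5,q6,q7,q9} {q8}
  A2: {q1,q2,q4,q5,q6,q7,q9} {q8}
  A3: {q1,q2,q3,q4,q5,q6,q7,q9} {q8}
  A12: {q2,q4,q5,q6,q7,q9} {q8}
  A13: {q2,q4,q5,q6,q7,q9} {q8}
  A23: {q1,q2,q4,q5,q6,q7,q9} {q8}
  A123: {q2,q4,q5,q6,q7,q9} {q8}
C dims 6,6,2; δ0: rk 4, SNF 1^4; δ1: rk 2, SNF 1^2
degree 0: 6−4−0 = 2 → Ȟ^0 ≅ Z^2
degree 1: 6−2−4 = 0 → Ȟ^1 ≅ 0
degree 2: 2−0−2 = 0 → Ȟ^2 ≅ 0

Ȟ^0(U;F) ≅ Z^2, Ȟ^1(U;F) ≅ 0 and Ȟ^2(U;F) ≅ 0


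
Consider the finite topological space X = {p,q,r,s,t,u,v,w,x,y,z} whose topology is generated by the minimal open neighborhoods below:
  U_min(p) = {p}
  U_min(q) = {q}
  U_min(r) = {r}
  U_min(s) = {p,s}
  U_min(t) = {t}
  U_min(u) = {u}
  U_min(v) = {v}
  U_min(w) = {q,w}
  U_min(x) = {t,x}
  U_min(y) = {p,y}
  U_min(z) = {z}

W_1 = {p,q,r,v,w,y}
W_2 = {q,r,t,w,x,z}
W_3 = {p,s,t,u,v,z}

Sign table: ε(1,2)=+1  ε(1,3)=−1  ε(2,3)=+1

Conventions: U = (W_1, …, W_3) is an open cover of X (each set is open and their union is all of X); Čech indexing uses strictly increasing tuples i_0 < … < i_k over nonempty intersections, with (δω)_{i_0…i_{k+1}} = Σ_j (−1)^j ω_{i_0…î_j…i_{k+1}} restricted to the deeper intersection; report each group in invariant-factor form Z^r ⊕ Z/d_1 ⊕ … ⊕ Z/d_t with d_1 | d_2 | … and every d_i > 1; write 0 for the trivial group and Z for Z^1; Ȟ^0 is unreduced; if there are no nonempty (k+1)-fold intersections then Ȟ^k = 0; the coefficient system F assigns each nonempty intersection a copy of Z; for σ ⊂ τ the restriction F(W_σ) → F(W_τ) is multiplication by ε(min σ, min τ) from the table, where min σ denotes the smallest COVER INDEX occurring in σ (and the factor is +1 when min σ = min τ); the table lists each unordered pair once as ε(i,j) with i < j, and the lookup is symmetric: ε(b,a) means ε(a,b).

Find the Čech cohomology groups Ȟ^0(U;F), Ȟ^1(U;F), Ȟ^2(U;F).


Ȟ^0 = 0; Ȟ^1 = Z/2; Ȟ^2 = 0

nerve simplices:
  W12={q,r,w} W13={p,v} W23={t,z}
C dims 3,3; δ0: rk 3, SNF 1^2·2
degree 0: 3−3−0 = 0 → Ȟ^0 ≅ 0
degree 1: 3−0−3 = 0 plus torsion [2] → Ȟ^1 ≅ Z/2
degree 2: 0−0−0 = 0 → Ȟ^2 ≅ 0


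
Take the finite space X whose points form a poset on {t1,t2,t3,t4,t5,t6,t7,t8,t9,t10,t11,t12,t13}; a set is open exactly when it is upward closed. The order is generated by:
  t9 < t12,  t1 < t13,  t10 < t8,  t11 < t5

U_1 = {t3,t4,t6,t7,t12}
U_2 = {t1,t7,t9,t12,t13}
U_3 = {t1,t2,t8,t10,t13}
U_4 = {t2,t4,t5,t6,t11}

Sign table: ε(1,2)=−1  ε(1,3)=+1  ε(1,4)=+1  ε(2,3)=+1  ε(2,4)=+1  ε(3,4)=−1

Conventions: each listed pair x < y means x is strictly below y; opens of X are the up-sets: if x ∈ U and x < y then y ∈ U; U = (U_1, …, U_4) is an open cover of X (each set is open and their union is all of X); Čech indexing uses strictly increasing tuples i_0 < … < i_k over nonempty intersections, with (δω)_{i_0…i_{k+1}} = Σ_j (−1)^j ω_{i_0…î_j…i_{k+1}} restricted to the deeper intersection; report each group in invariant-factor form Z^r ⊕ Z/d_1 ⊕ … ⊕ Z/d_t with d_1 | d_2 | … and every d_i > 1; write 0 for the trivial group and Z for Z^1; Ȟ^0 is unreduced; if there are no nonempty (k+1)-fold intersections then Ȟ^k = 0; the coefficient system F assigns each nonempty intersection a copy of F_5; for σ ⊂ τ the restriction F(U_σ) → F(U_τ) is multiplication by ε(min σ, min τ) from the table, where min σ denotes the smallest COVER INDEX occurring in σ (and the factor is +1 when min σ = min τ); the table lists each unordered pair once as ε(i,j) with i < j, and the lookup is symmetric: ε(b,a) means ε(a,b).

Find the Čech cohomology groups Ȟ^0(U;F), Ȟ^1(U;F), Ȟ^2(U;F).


Ȟ^0 ≅ Z/5, Ȟ^1 ≅ Z/5 and Ȟ^2 ≅ 0

nonempty overlaps:
  U12={t7,t12} U14={t4,t6} U23={t1,t13} U34={t2}
C dims 4,4; δ0: rk_F5 3
degree 0: 4−3−0 = 1 → Ȟ^0 ≅ Z/5
degree 1: 4−0−3 = 1 → Ȟ^1 ≅ Z/5
degree 2: 0−0−0 = 0 → Ȟ^2 ≅ 0


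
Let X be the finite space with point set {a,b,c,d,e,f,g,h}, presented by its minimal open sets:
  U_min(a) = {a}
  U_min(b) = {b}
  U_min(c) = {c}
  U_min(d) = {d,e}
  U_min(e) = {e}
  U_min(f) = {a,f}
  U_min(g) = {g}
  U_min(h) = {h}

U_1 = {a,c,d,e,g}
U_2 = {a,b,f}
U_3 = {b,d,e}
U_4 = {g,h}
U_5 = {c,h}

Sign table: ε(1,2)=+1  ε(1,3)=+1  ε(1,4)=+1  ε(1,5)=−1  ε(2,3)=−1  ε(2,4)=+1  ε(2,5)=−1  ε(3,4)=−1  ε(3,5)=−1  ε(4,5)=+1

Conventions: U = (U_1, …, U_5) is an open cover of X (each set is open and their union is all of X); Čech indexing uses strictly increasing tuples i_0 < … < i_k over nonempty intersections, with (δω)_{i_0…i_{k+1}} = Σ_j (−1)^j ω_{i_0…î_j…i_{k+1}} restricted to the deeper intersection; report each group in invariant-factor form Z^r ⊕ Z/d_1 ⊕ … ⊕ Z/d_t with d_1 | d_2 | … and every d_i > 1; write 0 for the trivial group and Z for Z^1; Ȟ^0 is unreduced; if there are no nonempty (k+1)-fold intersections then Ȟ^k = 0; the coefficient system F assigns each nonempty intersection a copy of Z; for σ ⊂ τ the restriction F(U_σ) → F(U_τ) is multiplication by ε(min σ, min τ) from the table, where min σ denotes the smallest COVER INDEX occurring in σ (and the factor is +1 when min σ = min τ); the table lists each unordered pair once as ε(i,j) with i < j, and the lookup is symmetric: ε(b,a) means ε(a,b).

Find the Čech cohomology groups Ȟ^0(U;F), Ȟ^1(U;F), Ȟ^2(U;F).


Ȟ^0 ≅ 0, Ȟ^1 ≅ Z ⊕ Z/2 and Ȟ^2 ≅ 0

intersection data:
  U12={a} U13={d,e} U14={g} U15={c} U23={b} U45={h}
C dims 5,6; δ0: rk 5, SNF 1^4·2
Ȟ^0 = (5 − 5) − 0 = 0, so Ȟ^0 ≅ 0
Ȟ^1 = (6 − 0) − 5 = 1 plus torsion [2], so Ȟ^1 ≅ Z ⊕ Z/2
Ȟ^2 = (0 − 0) − 0 = 0, so Ȟ^2 ≅ 0


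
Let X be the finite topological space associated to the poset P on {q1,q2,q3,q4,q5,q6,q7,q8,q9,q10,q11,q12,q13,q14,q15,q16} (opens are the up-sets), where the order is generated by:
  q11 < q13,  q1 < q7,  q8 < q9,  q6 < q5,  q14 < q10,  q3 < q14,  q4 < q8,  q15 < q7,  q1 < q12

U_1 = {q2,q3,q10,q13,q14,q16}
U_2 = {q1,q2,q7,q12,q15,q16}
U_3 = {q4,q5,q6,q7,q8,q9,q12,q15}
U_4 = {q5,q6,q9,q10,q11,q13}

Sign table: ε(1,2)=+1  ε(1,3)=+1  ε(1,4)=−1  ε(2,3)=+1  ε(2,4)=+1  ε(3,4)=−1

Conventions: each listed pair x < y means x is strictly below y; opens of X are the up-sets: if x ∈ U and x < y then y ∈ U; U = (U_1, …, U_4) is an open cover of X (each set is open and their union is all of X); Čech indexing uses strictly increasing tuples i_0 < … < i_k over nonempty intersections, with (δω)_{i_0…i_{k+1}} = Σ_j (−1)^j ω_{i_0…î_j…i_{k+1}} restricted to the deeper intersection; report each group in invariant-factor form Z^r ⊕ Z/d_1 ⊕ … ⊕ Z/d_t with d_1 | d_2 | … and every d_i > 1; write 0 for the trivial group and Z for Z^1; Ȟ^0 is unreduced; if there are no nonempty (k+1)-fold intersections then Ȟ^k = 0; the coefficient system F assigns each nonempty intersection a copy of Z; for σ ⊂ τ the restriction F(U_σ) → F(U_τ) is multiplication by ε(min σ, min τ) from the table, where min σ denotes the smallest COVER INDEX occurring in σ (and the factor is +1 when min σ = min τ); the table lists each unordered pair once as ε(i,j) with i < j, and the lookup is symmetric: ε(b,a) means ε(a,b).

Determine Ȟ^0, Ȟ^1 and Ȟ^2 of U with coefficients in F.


nerve simplices:
  U12={q2,q16} U14={q10,q13} U23={q7,q12,q15} U34={q5,q6,q9}
C dims 4,4; δ0: rk 3, SNF 1^3
degree 0: 4−3−0 = 1 → Ȟ^0 ≅ Z
degree 1: 4−0−3 = 1 → Ȟ^1 ≅ Z
degree 2: 0−0−0 = 0 → Ȟ^2 ≅ 0

Ȟ^0 = Z, Ȟ^1 = Z and Ȟ^2 = 0


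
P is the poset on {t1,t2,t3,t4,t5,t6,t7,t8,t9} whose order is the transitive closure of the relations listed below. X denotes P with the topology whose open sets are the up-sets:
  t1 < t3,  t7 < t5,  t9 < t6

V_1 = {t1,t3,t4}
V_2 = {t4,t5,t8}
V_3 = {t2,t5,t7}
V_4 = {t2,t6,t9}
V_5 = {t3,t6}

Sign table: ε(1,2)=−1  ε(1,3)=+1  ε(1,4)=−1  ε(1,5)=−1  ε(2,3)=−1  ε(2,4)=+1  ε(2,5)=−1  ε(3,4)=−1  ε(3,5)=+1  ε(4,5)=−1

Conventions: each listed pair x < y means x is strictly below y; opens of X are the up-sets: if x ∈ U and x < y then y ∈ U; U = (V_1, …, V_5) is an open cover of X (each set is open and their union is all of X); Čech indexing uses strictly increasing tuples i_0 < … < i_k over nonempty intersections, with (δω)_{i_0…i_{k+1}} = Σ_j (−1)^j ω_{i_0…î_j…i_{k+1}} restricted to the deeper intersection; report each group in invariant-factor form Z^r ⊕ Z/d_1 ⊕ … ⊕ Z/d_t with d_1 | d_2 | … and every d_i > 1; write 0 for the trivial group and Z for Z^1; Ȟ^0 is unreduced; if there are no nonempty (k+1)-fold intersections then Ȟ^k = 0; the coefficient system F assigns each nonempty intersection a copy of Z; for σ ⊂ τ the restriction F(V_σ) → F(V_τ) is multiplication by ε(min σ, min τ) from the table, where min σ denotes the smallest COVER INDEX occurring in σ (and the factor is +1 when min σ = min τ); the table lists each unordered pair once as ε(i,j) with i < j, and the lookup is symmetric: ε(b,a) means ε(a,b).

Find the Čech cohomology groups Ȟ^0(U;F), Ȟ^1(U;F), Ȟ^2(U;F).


nerve simplices:
  V12={t4} V15={t3} V23={t5} V34={t2} V45={t6}
C dims 5,5; δ0: rk 5, SNF 1^4·2
degree 0: 5−5−0 = 0 → Ȟ^0 ≅ 0
degree 1: 5−0−5 = 0 plus torsion [2] → Ȟ^1 ≅ Z/2
degree 2: 0−0−0 = 0 → Ȟ^2 ≅ 0

Ȟ^0 ≅ 0,  Ȟ^1 ≅ Z/2,  Ȟ^2 ≅ 0


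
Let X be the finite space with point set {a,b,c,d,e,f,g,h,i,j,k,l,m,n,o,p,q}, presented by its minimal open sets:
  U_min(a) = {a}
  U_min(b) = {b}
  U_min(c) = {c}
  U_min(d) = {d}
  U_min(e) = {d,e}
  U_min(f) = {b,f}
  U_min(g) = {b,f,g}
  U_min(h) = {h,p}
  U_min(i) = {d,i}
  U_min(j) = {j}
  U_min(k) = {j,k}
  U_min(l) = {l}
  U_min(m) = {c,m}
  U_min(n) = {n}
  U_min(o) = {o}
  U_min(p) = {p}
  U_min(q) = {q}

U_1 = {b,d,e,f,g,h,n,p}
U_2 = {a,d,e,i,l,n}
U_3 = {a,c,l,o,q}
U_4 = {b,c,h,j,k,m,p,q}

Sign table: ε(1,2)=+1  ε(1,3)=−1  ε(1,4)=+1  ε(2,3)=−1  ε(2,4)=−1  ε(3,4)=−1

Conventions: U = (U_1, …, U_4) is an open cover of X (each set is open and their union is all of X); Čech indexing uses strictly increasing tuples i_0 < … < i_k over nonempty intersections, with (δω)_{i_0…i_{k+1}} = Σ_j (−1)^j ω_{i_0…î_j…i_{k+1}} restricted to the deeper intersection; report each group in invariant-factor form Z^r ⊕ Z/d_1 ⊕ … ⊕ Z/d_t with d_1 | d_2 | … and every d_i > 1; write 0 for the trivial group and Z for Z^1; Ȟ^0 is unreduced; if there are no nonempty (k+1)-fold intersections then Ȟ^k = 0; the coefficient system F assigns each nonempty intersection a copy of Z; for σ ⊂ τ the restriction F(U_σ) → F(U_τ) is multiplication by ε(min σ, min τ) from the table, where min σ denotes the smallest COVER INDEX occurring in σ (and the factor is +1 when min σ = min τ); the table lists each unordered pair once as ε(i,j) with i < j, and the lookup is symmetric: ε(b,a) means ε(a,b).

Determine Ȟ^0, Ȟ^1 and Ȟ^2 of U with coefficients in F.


cover nerve:
  U12={d,e,n} U14={b,h,p} U23={a,l} U34={c,q}
C dims 4,4; δ0: rk 3, SNF 1^3
Ȟ^0: (4−3)−0=1 ⇒ Z
Ȟ^1: (4−0)−3=1 ⇒ Z
Ȟ^2: (0−0)−0=0 ⇒ 0

Ȟ^0 = Z, Ȟ^1 = Z, Ȟ^2 = 0


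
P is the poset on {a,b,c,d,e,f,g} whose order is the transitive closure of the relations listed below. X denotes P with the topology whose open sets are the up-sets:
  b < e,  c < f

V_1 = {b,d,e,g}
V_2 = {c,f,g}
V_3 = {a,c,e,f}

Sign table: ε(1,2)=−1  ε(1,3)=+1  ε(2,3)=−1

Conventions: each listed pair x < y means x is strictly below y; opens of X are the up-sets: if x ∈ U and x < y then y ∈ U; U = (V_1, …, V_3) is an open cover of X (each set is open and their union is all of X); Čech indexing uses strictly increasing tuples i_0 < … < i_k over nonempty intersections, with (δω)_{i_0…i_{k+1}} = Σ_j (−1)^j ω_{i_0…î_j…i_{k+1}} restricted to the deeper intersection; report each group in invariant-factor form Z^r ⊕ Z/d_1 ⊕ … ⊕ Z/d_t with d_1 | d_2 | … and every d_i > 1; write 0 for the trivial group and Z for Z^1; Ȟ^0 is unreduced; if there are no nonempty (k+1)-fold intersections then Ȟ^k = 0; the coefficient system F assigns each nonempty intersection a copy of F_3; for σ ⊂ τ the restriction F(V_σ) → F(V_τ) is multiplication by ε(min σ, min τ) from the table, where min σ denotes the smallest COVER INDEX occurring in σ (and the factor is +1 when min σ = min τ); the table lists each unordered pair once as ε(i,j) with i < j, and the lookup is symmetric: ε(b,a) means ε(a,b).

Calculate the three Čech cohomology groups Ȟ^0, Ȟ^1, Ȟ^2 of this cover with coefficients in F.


Ȟ^0 ≅ Z/3; Ȟ^1 ≅ Z/3; Ȟ^2 ≅ 0

nonempty overlaps:
  V12={g} V13={e} V23={c,f}
C dims 3,3; δ0: rk_F3 2
degree 0: 3−2−0 = 1 → Ȟ^0 ≅ Z/3
degree 1: 3−0−2 = 1 → Ȟ^1 ≅ Z/3
degree 2: 0−0−0 = 0 → Ȟ^2 ≅ 0


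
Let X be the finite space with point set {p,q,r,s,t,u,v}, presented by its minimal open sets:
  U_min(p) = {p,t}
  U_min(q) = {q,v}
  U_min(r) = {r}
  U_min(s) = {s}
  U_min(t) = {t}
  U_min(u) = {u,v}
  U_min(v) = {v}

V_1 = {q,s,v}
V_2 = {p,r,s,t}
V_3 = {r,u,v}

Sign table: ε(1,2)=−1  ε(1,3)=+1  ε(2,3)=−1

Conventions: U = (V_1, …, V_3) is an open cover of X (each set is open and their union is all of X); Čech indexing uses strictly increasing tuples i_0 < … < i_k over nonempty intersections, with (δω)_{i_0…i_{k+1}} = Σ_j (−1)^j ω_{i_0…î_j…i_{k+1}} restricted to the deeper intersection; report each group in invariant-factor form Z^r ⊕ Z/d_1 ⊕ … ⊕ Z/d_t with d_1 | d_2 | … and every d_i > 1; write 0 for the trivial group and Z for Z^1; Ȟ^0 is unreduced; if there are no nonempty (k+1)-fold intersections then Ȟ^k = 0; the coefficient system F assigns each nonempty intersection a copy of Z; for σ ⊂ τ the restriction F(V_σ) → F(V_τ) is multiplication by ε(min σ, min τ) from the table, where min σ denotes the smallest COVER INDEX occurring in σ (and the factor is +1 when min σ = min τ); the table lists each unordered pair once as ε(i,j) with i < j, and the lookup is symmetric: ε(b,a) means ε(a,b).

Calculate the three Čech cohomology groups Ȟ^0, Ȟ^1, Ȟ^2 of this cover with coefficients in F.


Ȟ^0 ≅ Z, Ȟ^1 ≅ Z and Ȟ^2 ≅ 0

cover nerve:
  V12={s} V13={v} V23={r}
C dims 3,3; δ0: rk 2, SNF 1^2
Ȟ^0: (3−2)−0=1 ⇒ Z
Ȟ^1: (3−0)−2=1 ⇒ Z
Ȟ^2: (0−0)−0=0 ⇒ 0


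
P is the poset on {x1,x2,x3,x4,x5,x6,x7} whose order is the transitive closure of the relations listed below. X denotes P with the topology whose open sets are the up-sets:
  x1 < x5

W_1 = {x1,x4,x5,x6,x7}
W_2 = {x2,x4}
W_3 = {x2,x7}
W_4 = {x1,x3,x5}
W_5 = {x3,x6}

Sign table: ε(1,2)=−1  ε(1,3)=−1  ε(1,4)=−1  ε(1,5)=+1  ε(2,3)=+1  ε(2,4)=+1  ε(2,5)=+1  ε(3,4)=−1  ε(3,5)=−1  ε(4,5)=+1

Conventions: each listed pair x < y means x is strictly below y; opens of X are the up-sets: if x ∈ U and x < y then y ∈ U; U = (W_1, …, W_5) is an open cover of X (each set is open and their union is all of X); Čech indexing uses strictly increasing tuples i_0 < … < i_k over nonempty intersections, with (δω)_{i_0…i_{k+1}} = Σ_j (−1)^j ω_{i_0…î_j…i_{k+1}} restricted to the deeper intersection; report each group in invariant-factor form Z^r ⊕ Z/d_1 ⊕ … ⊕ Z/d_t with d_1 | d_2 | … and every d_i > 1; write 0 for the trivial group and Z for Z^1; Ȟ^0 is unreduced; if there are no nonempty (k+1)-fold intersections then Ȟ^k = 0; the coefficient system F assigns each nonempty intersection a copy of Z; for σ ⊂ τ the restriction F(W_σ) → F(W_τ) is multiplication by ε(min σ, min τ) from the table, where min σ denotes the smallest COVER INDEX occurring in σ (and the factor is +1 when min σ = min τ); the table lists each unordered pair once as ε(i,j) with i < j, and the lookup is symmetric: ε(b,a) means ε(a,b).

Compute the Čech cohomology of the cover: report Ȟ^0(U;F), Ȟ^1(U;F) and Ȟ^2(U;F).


cover nerve:
  W12={x4} W13={x7} W14={x1,x5} W15={x6} W23={x2} W45={x3}
C dims 5,6; δ0: rk 5, SNF 1^4·2
Ȟ^0: (5−5)−0=0 ⇒ 0
Ȟ^1: (6−0)−5=1 plus torsion [2] ⇒ Z ⊕ Z/2
Ȟ^2: (0−0)−0=0 ⇒ 0

Ȟ^0 = 0,  Ȟ^1 = Z ⊕ Z/2,  Ȟ^2 = 0


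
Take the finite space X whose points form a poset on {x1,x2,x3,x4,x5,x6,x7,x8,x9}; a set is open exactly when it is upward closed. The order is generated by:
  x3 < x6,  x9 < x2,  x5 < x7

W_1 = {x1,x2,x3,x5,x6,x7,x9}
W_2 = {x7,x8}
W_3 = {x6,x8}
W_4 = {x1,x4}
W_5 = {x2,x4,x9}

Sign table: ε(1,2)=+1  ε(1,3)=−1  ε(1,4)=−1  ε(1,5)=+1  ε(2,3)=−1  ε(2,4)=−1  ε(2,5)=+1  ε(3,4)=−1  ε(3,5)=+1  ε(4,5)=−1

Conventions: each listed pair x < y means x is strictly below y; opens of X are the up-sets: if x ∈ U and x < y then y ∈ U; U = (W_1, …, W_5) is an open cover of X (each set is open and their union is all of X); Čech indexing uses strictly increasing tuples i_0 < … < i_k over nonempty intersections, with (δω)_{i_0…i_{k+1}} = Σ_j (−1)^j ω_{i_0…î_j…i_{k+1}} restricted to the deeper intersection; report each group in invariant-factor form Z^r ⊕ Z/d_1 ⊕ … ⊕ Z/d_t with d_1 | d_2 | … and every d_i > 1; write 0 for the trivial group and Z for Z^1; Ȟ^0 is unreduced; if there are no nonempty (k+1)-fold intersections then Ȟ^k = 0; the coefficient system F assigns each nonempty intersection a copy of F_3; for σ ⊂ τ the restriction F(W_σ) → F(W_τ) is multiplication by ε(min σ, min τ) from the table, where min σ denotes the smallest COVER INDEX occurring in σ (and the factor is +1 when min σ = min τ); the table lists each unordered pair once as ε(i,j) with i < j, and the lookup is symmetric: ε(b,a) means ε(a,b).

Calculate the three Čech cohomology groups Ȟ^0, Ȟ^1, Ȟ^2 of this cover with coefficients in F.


nerve of the cover:
  W12={x7} W13={x6} W14={x1} W15={x2,x9} W23={x8} W45={x4}
C dims 5,6; δ0: rk_F3 4
Ȟ^0 = (5 − 4) − 0 = 1, so Ȟ^0 ≅ Z/3
Ȟ^1 = (6 − 0) − 4 = 2, so Ȟ^1 ≅ Z/3 ⊕ Z/3
Ȟ^2 = (0 − 0) − 0 = 0, so Ȟ^2 ≅ 0

Ȟ^0 ≅ Z/3, Ȟ^1 ≅ Z/3 ⊕ Z/3, Ȟ^2 ≅ 0


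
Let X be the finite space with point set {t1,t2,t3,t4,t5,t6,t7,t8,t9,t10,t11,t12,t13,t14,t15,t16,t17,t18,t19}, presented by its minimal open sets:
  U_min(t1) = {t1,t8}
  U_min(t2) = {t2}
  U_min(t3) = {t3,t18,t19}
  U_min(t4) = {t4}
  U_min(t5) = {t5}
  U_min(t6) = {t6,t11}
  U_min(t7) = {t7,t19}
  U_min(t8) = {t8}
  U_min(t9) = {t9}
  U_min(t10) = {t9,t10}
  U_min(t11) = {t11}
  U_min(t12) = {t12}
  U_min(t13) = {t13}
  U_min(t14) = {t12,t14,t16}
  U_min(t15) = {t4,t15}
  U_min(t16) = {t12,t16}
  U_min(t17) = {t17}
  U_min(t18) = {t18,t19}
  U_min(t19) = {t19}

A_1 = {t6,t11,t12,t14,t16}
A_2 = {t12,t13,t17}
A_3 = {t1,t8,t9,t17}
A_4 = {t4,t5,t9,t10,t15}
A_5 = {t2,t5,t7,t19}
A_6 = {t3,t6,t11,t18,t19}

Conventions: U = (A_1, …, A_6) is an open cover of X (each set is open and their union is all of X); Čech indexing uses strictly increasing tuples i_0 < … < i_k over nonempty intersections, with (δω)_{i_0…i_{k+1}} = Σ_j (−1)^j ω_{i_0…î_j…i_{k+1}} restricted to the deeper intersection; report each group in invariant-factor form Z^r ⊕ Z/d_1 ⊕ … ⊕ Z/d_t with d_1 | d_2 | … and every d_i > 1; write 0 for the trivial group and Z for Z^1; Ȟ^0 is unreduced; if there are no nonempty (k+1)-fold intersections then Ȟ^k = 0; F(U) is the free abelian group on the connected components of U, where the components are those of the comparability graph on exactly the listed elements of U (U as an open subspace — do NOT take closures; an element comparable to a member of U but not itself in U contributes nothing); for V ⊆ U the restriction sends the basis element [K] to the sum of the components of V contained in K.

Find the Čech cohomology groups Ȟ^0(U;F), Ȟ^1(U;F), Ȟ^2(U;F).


nerve of the cover:
  A12={t12} A16={t6,t11} A23={t17} A34={t9} A45={t5} A56={t19}
components per intersection:
  A1: {t6,t11} {t12,t14,t16}
  A2: {t12} {t13} {t17}
  A3: {t1,t8} {t9} {t17}
  A4: {t4,t15} {t5} {t9,t10}
  A5: {t2} {t5} {t7,t19}
  A6: {t3,t18,t19} {t6,t11}
  A12: {t12}
  A16: {t6,t11}
  A23: {t17}
  A34: {t9}
  A45: {t5}
  A56: {t19}
C dims 16,6; δ0: rk 6, SNF 1^6
Ȟ^0 = (16 − 6) − 0 = 10, so Ȟ^0 ≅ Z^10
Ȟ^1 = (6 − 0) − 6 = 0, so Ȟ^1 ≅ 0
Ȟ^2 = (0 − 0) − 0 = 0, so Ȟ^2 ≅ 0

Ȟ^0(U;F) ≅ Z^10, Ȟ^1(U;F) ≅ 0, Ȟ^2(U;F) ≅ 0


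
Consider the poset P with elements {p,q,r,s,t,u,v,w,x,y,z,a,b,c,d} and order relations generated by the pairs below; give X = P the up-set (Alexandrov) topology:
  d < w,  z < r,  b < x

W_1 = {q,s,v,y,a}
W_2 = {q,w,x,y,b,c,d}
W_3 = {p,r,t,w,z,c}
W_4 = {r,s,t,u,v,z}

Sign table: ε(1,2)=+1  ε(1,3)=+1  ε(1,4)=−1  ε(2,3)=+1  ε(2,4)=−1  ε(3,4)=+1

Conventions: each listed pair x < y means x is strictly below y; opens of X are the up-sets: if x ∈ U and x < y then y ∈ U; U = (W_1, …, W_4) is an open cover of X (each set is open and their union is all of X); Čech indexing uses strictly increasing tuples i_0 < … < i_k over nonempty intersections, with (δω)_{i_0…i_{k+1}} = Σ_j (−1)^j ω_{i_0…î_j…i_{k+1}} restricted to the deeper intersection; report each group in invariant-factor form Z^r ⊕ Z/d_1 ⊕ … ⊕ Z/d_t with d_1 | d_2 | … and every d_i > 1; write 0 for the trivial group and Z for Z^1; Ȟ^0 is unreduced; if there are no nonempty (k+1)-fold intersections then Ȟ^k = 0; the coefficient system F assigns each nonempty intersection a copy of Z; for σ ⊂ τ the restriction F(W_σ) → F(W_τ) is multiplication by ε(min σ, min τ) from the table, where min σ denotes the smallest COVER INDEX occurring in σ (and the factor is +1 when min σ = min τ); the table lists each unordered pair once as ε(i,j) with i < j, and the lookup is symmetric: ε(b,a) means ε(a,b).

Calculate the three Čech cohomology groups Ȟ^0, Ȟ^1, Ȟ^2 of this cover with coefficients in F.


nonempty overlaps:
  W12={q,y} W14={s,v} W23={w,c} W34={r,t,z}
C dims 4,4; δ0: rk 4, SNF 1^3·2
degree 0: 4−4−0 = 0 → Ȟ^0 ≅ 0
degree 1: 4−0−4 = 0 plus torsion [2] → Ȟ^1 ≅ Z/2
degree 2: 0−0−0 = 0 → Ȟ^2 ≅ 0

Ȟ^0 ≅ 0,  Ȟ^1 ≅ Z/2,  Ȟ^2 ≅ 0


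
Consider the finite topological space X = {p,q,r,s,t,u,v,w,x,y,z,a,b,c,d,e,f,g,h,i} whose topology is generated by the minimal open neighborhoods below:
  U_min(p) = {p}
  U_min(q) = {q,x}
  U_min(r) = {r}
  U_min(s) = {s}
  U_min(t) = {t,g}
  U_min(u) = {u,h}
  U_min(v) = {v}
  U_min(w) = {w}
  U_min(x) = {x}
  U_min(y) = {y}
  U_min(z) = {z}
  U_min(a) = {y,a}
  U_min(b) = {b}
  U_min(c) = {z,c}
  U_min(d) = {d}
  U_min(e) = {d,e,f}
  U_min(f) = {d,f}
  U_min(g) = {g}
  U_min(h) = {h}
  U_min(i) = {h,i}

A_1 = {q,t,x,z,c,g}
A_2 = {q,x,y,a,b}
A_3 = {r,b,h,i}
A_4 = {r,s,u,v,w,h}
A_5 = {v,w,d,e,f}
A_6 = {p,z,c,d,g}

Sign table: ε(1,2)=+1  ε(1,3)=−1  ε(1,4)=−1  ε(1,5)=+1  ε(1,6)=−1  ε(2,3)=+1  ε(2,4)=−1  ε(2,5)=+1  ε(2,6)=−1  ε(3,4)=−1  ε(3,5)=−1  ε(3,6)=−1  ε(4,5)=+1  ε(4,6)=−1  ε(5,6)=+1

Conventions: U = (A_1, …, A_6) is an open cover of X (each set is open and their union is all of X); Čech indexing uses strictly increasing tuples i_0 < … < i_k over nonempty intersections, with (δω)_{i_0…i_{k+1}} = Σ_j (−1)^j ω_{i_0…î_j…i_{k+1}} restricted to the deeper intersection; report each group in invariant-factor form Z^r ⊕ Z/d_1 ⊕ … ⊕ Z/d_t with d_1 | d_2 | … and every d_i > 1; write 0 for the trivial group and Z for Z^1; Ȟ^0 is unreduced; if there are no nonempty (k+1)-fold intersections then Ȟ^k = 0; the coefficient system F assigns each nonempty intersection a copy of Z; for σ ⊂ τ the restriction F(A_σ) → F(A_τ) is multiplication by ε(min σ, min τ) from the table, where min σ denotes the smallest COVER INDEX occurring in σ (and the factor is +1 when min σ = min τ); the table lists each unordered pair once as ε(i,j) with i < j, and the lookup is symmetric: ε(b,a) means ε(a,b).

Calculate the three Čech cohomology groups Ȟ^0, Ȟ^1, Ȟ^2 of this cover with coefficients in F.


cover nerve:
  A12={q,x} A16={z,c,g} A23={b} A34={r,h} A45={v,w} A56={d}
C dims 6,6; δ0: rk 5, SNF 1^5
Ȟ^0: (6−5)−0=1 ⇒ Z
Ȟ^1: (6−0)−5=1 ⇒ Z
Ȟ^2: (0−0)−0=0 ⇒ 0

Ȟ^0 ≅ Z, Ȟ^1 ≅ Z and Ȟ^2 ≅ 0


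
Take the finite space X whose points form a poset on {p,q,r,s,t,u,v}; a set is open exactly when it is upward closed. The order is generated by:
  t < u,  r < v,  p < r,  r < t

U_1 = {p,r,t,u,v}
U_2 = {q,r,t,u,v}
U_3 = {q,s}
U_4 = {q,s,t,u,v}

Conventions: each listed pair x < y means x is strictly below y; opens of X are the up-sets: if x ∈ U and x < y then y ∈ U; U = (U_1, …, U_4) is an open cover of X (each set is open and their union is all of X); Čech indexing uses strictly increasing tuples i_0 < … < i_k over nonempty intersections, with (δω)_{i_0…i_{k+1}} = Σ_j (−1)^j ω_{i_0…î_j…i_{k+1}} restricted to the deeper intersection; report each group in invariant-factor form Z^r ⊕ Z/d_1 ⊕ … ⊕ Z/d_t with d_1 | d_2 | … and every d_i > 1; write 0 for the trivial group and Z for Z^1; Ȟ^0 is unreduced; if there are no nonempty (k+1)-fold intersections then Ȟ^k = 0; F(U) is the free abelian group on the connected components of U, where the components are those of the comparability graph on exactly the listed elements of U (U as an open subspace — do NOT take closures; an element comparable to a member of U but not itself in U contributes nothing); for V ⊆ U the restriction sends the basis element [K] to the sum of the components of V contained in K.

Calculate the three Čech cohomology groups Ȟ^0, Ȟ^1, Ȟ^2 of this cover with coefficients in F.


Ȟ^0 = Z^3,  Ȟ^1 = 0,  Ȟ^2 = 0

cover nerve:
  U12={r,t,u,v} U14={t,u,v} U23={q} U24={q,t,u,v} U34={q,s}
  U124={t,u,v} U234={q}
components per intersection:
  U1: {p,r,t,u,v}
  U2: {q} {r,t,u,v}
  U3: {q} {s}
  U4: {q} {s} {t,u} {v}
  U12: {r,t,u,v}
  U14: {t,u} {v}
  U23: {q}
  U24: {q} {t,u} {v}
  U34: {q} {s}
  U124: {t,u} {v}
  U234: {q}
C dims 9,9,3; δ0: rk 6, SNF 1^6; δ1: rk 3, SNF 1^3
Ȟ^0: (9−6)−0=3 ⇒ Z^3
Ȟ^1: (9−3)−6=0 ⇒ 0
Ȟ^2: (3−0)−3=0 ⇒ 0


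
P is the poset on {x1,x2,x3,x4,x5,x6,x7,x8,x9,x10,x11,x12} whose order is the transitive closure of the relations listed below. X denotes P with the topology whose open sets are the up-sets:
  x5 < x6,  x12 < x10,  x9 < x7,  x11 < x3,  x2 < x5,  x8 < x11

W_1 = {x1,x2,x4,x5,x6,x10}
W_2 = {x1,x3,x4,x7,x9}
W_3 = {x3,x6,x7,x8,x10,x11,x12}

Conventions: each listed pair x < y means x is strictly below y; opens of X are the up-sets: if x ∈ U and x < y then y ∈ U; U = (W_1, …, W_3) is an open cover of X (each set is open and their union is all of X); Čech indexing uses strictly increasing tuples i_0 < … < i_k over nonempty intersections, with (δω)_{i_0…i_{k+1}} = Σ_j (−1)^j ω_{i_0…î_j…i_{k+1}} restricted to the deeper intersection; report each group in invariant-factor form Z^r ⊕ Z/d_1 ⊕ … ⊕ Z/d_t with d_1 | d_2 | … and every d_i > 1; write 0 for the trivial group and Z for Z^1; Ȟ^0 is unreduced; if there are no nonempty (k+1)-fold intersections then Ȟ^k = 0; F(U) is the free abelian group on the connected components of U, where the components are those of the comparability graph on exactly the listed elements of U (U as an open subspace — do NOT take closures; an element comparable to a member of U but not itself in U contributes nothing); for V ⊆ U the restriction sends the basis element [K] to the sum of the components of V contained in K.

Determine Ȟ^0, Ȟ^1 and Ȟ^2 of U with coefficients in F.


nerve simplices:
  W12={x1,x4} W13={x6,x10} W23={x3,x7}
components per intersection:
  W1: {x1} {x2,x5,x6} {x4} {x10}
  W2: {x1} {x3} {x4} {x7,x9}
  W3: {x3,x8,x11} {x6} {x7} {x10,x12}
  W12: {x1} {x4}
  W13: {x6} {x10}
  W23: {x3} {x7}
C dims 12,6; δ0: rk 6, SNF 1^6
degree 0: 12−6−0 = 6 → Ȟ^0 ≅ Z^6
degree 1: 6−0−6 = 0 → Ȟ^1 ≅ 0
degree 2: 0−0−0 = 0 → Ȟ^2 ≅ 0

Ȟ^0 ≅ Z^6, Ȟ^1 ≅ 0, Ȟ^2 ≅ 0


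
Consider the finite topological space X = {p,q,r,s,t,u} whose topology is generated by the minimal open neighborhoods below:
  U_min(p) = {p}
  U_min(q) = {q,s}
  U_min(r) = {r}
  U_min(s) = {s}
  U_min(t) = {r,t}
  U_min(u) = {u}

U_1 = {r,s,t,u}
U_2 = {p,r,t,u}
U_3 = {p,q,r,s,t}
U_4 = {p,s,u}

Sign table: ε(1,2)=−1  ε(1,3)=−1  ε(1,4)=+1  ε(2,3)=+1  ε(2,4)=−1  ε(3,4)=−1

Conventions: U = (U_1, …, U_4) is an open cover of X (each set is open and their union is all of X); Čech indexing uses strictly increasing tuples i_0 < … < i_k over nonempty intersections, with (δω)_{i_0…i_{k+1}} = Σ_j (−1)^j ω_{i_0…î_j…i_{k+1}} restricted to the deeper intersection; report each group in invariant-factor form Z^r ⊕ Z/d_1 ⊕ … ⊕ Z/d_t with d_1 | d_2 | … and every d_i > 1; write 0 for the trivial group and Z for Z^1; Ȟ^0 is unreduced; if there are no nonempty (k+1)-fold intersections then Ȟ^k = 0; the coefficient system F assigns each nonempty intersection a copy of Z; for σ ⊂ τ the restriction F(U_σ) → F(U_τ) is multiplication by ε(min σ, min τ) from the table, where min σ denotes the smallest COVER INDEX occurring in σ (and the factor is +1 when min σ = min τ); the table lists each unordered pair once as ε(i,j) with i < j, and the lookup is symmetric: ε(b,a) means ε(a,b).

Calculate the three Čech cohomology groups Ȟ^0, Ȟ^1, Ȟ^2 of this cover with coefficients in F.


nerve simplices:
  U12={r,t,u} U13={r,s,t} U14={s,u} U23={p,r,t} U24={p,u} U34={p,s}
  U123={r,t} U124={u} U134={s} U234={p}
C dims 4,6,4; δ0: rk 3, SNF 1^3; δ1: rk 3, SNF 1^3
degree 0: 4−3−0 = 1 → Ȟ^0 ≅ Z
degree 1: 6−3−3 = 0 → Ȟ^1 ≅ 0
degree 2: 4−0−3 = 1 → Ȟ^2 ≅ Z

Ȟ^0 ≅ Z, Ȟ^1 ≅ 0 and Ȟ^2 ≅ Z


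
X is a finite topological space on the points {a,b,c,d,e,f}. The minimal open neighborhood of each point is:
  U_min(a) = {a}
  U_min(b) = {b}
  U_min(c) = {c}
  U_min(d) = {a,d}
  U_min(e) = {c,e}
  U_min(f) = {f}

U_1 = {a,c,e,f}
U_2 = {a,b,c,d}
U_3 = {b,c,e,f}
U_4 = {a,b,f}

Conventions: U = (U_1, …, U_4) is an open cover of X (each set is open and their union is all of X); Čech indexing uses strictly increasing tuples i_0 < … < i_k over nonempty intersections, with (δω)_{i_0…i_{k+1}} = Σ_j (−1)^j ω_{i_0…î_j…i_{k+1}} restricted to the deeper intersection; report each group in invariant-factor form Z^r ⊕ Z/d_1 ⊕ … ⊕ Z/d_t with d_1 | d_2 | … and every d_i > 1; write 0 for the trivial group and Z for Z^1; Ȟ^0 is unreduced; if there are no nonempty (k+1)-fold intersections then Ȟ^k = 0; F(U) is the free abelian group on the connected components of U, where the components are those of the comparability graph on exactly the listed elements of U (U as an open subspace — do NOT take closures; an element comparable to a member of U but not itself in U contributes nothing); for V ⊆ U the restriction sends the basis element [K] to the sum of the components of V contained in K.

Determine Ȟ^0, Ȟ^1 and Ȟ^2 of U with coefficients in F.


Ȟ^0(U;F) ≅ Z^4, Ȟ^1(U;F) ≅ 0 and Ȟ^2(U;F) ≅ 0

nerve of the cover:
  U12={a,c} U13={c,e,f} U14={a,f} U23={b,c} U24={a,b} U34={b,f}
  U123={c} U124={a} U134={f} U234={b}
components per intersection:
  U1: {a} {c,e} {f}
  U2: {a,d} {b} {c}
  U3: {b} {c,e} {f}
  U4: {a} {b} {f}
  U12: {a} {c}
  U13: {c,e} {f}
  U14: {a} {f}
  U23: {b} {c}
  U24: {a} {b}
  U34: {b} {f}
  U123: {c}
  U124: {a}
  U134: {f}
  U234: {b}
C dims 12,12,4; δ0: rk 8, SNF 1^8; δ1: rk 4, SNF 1^4
Ȟ^0 = (12 − 8) − 0 = 4, so Ȟ^0 ≅ Z^4
Ȟ^1 = (12 − 4) − 8 = 0, so Ȟ^1 ≅ 0
Ȟ^2 = (4 − 0) − 4 = 0, so Ȟ^2 ≅ 0


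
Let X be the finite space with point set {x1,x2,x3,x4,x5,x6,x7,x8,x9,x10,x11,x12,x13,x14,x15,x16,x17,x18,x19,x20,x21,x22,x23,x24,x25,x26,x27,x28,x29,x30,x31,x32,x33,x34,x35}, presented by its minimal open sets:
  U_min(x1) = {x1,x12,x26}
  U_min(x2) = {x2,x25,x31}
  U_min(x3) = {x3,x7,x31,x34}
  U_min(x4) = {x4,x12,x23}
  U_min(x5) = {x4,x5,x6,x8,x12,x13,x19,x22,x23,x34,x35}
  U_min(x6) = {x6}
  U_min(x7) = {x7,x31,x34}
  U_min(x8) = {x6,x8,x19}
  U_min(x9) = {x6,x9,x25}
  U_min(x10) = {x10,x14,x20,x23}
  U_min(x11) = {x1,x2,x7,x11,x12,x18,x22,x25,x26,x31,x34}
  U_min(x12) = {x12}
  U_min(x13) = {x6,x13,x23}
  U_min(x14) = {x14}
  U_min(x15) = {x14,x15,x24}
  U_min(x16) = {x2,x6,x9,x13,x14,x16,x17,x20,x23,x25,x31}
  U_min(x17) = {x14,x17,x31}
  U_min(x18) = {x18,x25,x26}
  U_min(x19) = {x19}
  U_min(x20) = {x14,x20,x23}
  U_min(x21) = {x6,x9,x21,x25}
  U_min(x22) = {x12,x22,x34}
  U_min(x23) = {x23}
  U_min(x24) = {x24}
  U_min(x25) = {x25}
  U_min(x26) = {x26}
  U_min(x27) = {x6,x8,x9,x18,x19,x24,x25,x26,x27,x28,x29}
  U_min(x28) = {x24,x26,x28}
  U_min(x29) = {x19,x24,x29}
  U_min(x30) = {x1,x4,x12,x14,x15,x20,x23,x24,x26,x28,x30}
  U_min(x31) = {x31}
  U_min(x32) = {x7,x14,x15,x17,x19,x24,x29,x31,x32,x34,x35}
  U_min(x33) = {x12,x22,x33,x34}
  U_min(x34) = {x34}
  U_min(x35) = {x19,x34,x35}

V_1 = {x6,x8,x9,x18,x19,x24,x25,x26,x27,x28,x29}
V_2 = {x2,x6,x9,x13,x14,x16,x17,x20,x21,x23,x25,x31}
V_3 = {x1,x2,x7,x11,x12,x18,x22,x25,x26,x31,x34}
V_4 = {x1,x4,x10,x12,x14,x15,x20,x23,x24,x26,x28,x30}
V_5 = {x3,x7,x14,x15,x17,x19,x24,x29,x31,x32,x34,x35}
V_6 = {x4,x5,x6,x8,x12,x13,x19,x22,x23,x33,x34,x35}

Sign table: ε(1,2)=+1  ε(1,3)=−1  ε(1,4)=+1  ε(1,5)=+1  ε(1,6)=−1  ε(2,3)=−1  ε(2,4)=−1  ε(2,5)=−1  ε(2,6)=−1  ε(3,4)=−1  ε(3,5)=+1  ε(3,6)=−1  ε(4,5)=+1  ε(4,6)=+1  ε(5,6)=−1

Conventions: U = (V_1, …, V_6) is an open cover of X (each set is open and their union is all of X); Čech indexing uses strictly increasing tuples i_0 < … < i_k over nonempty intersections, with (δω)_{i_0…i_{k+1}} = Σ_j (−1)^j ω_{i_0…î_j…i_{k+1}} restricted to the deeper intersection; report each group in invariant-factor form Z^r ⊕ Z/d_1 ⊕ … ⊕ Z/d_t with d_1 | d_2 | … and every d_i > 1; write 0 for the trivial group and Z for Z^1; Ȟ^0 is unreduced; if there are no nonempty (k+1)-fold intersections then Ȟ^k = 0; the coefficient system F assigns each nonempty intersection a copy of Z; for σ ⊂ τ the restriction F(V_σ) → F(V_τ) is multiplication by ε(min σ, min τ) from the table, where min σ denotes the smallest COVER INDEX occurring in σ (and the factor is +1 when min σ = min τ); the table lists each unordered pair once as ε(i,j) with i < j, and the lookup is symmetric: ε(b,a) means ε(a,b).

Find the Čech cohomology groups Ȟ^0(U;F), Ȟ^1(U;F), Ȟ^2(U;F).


intersection data:
  V12={x6,x9,x25} V13={x18,x25,x26} V14={x24,x26,x28} V15={x19,x24,x29} V16={x6,x8,x19} V23={x2,x25,x31} V24={x14,x20,x23} V25={x14,x17,x31} V26={x6,x13,x23} V34={x1,x12,x26} V35={x7,x31,x34} V36={x12,x22,x34} V45={x14,x15,x24} V46={x4,x12,x23} V56={x19,x34,x35}
  V123={x25} V126={x6} V134={x26} V145={x24} V156={x19} V235={x31} V245={x14} V246={x23} V346={x12} V356={x34}
C dims 6,15,10; δ0: rk 6, SNF 1^5·2; δ1: rk 9, SNF 1^9
Ȟ^0 = (6 − 6) − 0 = 0, so Ȟ^0 ≅ 0
Ȟ^1 = (15 − 9) − 6 = 0 plus torsion [2], so Ȟ^1 ≅ Z/2
Ȟ^2 = (10 − 0) − 9 = 1, so Ȟ^2 ≅ Z

Ȟ^0 ≅ 0; Ȟ^1 ≅ Z/2; Ȟ^2 ≅ Z
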